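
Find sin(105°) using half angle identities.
sin(105°) = √((1 - cos 210°)/2) = (√6+√2)/4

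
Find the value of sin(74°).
sin(74°) = 0.9613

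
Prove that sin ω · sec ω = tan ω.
LHS = sin ω · (1/cos ω) = sin ω/cos ω = tan ω = RHS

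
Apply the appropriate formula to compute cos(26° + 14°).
cos(26° + 14°) = cos 26° cos 14° - sin 26° sin 14° = 0.766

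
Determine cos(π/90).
cos(π/90) = 0.9994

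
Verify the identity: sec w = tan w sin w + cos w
RHS = sin²w/cos w + cos w = (sin²w + cos²w)/cos w = 1/cos w = sec w = LHS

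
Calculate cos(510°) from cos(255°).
cos(510°) = cos²255° - sin²255° = -√3/2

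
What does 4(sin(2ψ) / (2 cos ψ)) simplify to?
4(sin(2ψ) / (2 cos ψ)) = 4(sin ψ) (using Double angle)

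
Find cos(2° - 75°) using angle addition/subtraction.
cos(2° - 75°) = cos 2° cos 75° + sin 2° sin 75° = 0.2924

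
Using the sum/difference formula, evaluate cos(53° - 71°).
cos(53° - 71°) = cos 53° cos 71° + sin 53° sin 71° = 0.9511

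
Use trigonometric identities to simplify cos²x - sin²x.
cos²x - sin²x = cos(2x) (using Double angle)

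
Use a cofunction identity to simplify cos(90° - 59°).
cos(90° - 59°) = sin(59°)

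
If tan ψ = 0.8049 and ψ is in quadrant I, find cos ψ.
cos ψ = 0.779 (using tan²ψ + 1 = sec²ψ)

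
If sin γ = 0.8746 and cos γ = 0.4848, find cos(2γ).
cos(2γ) = cos²γ - sin²γ = -0.5299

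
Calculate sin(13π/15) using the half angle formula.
sin(13π/15) = √((1 - cos 26π/15)/2) = 0.4067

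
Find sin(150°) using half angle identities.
sin(150°) = √((1 - cos 300°)/2) = 1/2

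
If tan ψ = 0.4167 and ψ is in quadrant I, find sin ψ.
sin ψ = 0.3846 (using tan²ψ + 1 = sec²ψ)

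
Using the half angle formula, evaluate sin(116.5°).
sin(116.5°) = √((1 - cos 233°)/2) = 0.8949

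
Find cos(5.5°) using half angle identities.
cos(5.5°) = √((1 + cos 11°)/2) = 0.9954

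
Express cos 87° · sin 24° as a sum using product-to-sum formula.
cos 87° sin 24° = (1/2)[sin(87°+24°) - sin(87°-24°)]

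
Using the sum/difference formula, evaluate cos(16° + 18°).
cos(16° + 18°) = cos 16° cos 18° - sin 16° sin 18° = 0.829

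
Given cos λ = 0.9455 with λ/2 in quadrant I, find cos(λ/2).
cos(λ/2) = ±√((1 + cos λ)/2); positive since λ/2 ∈ QI, so cos(λ/2) = 0.9863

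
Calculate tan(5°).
tan(5°) = 0.08749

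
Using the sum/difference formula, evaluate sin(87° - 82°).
sin(87° - 82°) = sin 87° cos 82° - cos 87° sin 82° = 0.08716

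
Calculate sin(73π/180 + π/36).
sin(73π/180 + π/36) = sin 73π/180 cos π/36 + cos 73π/180 sin π/36 = 0.9781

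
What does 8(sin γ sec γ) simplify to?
8(sin γ sec γ) = 8(tan γ) (using Reciprocal + quotient)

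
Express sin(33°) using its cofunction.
sin(33°) = cos(90° - 33°) = cos(57°)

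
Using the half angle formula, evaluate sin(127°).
sin(127°) = √((1 - cos 254°)/2) = 0.7986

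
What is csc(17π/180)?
csc(17π/180) = 3.42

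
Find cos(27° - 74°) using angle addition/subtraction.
cos(27° - 74°) = cos 27° cos 74° + sin 27° sin 74° = 0.682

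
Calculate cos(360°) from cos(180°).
cos(360°) = cos²180° - sin²180° = 1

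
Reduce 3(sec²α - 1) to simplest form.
3(sec²α - 1) = 3(tan²α) (using Pythagorean identity)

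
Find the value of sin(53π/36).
sin(53π/36) = -0.9962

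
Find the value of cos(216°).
cos(216°) = -0.809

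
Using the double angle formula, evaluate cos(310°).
cos(310°) = cos²155° - sin²155° = 0.6428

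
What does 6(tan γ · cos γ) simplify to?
6(tan γ · cos γ) = 6(sin γ) (using Quotient identity)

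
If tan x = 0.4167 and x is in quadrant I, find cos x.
cos x = 0.9231 (using tan²x + 1 = sec²x)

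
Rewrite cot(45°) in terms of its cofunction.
cot(45°) = tan(90° - 45°) = tan(45°)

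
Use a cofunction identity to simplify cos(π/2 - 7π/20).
cos(π/2 - 7π/20) = sin(7π/20)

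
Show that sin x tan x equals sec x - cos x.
RHS = 1/cos x - cos x = (1 - cos²x)/cos x = sin²x/cos x = sin x · (sin x/cos x) = sin x tan x = LHS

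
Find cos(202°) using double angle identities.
cos(202°) = cos²101° - sin²101° = -0.9272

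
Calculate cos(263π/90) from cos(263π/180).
cos(263π/90) = cos²263π/180 - sin²263π/180 = -0.9703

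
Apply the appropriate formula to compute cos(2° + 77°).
cos(2° + 77°) = cos 2° cos 77° - sin 2° sin 77° = 0.1908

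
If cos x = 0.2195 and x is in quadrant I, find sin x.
sin x = 0.9756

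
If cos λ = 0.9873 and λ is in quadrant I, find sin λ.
sin λ = 0.1589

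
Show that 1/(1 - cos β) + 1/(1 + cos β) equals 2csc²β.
LHS = [(1 + cos β) + (1 - cos β)] / [(1 - cos β)(1 + cos β)] = 2/(1 - cos²β) = 2/sin²β = 2csc²β = RHS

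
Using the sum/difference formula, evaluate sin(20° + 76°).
sin(20° + 76°) = sin 20° cos 76° + cos 20° sin 76° = 0.9945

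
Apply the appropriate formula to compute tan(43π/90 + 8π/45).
tan(43π/90 + 8π/45) = (tan 43π/90 + tan 8π/45)/(1 - tan 43π/90 tan 8π/45) = -1.881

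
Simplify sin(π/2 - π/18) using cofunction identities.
sin(π/2 - π/18) = cos(π/18)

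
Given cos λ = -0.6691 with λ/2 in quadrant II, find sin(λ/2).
sin(λ/2) = ±√((1 - cos λ)/2); positive since λ/2 ∈ QII, so sin(λ/2) = 0.9135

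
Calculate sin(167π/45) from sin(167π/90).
sin(167π/45) = 2 sin 167π/90 cos 167π/90 = -0.788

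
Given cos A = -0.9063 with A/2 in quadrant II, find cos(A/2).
cos(A/2) = ±√((1 + cos A)/2); negative since A/2 ∈ QII, so cos(A/2) = -0.2164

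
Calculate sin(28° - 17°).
sin(28° - 17°) = sin 28° cos 17° - cos 28° sin 17° = 0.1908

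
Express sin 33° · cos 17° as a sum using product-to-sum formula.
sin 33° cos 17° = (1/2)[sin(33°+17°) + sin(33°-17°)]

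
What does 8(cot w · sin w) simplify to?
8(cot w · sin w) = 8(cos w) (using Quotient identity)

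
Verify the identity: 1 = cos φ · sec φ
RHS = cos φ · (1/cos φ) = 1 = LHS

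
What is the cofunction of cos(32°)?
cos(32°) = sin(90° - 32°) = sin(58°)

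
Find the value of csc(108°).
csc(108°) = 1.051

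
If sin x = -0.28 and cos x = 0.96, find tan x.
tan x = sin x / cos x = -0.2917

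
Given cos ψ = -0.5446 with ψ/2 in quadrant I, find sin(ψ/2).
sin(ψ/2) = ±√((1 - cos ψ)/2); positive since ψ/2 ∈ QI, so sin(ψ/2) = 0.8788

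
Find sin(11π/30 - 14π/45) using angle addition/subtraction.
sin(11π/30 - 14π/45) = sin 11π/30 cos 14π/45 - cos 11π/30 sin 14π/45 = 0.1736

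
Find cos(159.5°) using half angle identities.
cos(159.5°) = -√((1 + cos 319°)/2) = -0.9367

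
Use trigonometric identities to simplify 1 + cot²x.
1 + cot²x = csc²x (using Pythagorean identity)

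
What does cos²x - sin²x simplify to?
cos²x - sin²x = cos(2x) (using Double angle)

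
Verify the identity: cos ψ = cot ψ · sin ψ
RHS = (cos ψ/sin ψ) · sin ψ = cos ψ = LHS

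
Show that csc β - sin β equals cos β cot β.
LHS = 1/sin β - sin β = (1 - sin²β)/sin β = cos²β/sin β = cos β · (cos β/sin β) = cos β cot β = RHS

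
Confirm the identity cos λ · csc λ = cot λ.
LHS = cos λ · (1/sin λ) = cos λ/sin λ = cot λ = RHS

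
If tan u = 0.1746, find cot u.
cot u = 1/tan u = 5.727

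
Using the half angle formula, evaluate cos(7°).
cos(7°) = √((1 + cos 14°)/2) = 0.9925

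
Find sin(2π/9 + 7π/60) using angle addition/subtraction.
sin(2π/9 + 7π/60) = sin 2π/9 cos 7π/60 + cos 2π/9 sin 7π/60 = 0.8746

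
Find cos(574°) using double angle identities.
cos(574°) = cos²287° - sin²287° = -0.829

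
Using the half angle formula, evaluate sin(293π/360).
sin(293π/360) = √((1 - cos 293π/180)/2) = 0.5519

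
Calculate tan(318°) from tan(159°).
tan(318°) = 2 tan 159° / (1 - tan²159°) = -0.9004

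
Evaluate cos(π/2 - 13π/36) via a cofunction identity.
cos(π/2 - 13π/36) = sin(13π/36) = 0.9063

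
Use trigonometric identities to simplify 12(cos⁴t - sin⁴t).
12(cos⁴t - sin⁴t) = 12(cos(2t)) (using Factoring + double angle)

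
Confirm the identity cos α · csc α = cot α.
LHS = cos α · (1/sin α) = cos α/sin α = cot α = RHS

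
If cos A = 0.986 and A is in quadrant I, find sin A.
sin A = 0.1667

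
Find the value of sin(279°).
sin(279°) = -0.9877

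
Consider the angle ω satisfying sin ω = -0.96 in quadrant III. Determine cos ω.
cos ω = ±√(1 - sin²ω) = -0.28 (negative in QIII)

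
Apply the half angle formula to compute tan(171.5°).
tan(171.5°) = sin 343° / (1 + cos 343°) = -0.1495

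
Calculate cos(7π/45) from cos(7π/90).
cos(7π/45) = cos²7π/90 - sin²7π/90 = 0.8829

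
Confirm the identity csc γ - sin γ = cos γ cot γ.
LHS = 1/sin γ - sin γ = (1 - sin²γ)/sin γ = cos²γ/sin γ = cos γ · (cos γ/sin γ) = cos γ cot γ = RHS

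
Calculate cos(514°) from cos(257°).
cos(514°) = cos²257° - sin²257° = -0.8988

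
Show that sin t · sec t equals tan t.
LHS = sin t · (1/cos t) = sin t/cos t = tan t = RHS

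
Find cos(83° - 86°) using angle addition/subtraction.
cos(83° - 86°) = cos 83° cos 86° + sin 83° sin 86° = 0.9986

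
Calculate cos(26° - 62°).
cos(26° - 62°) = cos 26° cos 62° + sin 26° sin 62° = 0.809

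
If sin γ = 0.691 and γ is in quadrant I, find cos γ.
cos γ = 0.7229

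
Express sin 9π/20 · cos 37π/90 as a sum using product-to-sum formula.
sin 9π/20 cos 37π/90 = (1/2)[sin(9π/20+37π/90) + sin(9π/20-37π/90)]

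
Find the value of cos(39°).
cos(39°) = 0.7771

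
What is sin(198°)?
sin(198°) = -0.309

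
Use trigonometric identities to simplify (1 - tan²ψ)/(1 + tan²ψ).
(1 - tan²ψ)/(1 + tan²ψ) = cos(2ψ) (using Double angle)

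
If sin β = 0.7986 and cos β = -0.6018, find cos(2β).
cos(2β) = cos²β - sin²β = -0.2756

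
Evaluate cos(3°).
cos(3°) = 0.9986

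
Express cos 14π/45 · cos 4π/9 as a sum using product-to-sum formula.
cos 14π/45 cos 4π/9 = (1/2)[cos(14π/45-4π/9) + cos(14π/45+4π/9)]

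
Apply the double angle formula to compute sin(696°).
sin(696°) = 2 sin 348° cos 348° = -0.4067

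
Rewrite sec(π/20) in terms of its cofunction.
sec(π/20) = csc(π/2 - π/20) = csc(9π/20)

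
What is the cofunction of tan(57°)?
tan(57°) = cot(90° - 57°) = cot(33°)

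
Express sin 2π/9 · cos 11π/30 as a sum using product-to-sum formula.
sin 2π/9 cos 11π/30 = (1/2)[sin(2π/9+11π/30) + sin(2π/9-11π/30)]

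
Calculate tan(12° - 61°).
tan(12° - 61°) = (tan 12° - tan 61°)/(1 + tan 12° tan 61°) = -1.15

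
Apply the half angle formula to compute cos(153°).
cos(153°) = -√((1 + cos 306°)/2) = -0.891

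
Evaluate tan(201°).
tan(201°) = 0.3839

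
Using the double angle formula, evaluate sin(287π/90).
sin(287π/90) = 2 sin 287π/180 cos 287π/180 = -0.5592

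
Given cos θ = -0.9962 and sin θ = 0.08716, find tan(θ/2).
tan(θ/2) = sin θ / (1 + cos θ) = 22.94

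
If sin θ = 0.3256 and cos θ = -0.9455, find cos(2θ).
cos(2θ) = cos²θ - sin²θ = 0.788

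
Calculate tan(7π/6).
tan(7π/6) = √3/3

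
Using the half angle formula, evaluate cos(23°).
cos(23°) = √((1 + cos 46°)/2) = 0.9205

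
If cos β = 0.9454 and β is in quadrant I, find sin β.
sin β = 0.3259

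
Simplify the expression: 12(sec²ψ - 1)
12(sec²ψ - 1) = 12(tan²ψ) (using Pythagorean identity)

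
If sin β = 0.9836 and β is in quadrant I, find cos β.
cos β = 0.1804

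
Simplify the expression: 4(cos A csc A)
4(cos A csc A) = 4(cot A) (using Reciprocal + quotient)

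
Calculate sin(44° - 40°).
sin(44° - 40°) = sin 44° cos 40° - cos 44° sin 40° = 0.06976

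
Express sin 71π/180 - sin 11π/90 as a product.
sin 71π/180 - sin 11π/90 = 2 cos(31π/120) sin(49π/360)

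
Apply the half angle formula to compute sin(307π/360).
sin(307π/360) = √((1 - cos 307π/180)/2) = 0.4462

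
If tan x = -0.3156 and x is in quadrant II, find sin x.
sin x = 0.301 (using tan²x + 1 = sec²x)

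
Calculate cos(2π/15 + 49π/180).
cos(2π/15 + 49π/180) = cos 2π/15 cos 49π/180 - sin 2π/15 sin 49π/180 = 0.2924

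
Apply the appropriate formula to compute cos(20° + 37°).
cos(20° + 37°) = cos 20° cos 37° - sin 20° sin 37° = 0.5446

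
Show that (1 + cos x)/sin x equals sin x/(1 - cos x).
RHS = sin x(1 + cos x) / ((1 - cos x)(1 + cos x)) = sin x(1 + cos x) / (1 - cos²x) = sin x(1 + cos x) / sin²x = (1 + cos x)/sin x = LHS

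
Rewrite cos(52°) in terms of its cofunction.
cos(52°) = sin(90° - 52°) = sin(38°)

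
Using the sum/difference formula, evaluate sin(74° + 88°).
sin(74° + 88°) = sin 74° cos 88° + cos 74° sin 88° = 0.309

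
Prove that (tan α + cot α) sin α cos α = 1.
LHS = (sin α/cos α + cos α/sin α) sin α cos α = ((sin²α + cos²α)/(sin α cos α)) · sin α cos α = sin²α + cos²α = 1 = RHS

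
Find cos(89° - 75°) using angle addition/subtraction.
cos(89° - 75°) = cos 89° cos 75° + sin 89° sin 75° = 0.9703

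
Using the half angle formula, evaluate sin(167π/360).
sin(167π/360) = √((1 - cos 167π/180)/2) = 0.9936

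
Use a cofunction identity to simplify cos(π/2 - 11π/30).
cos(π/2 - 11π/30) = sin(11π/30)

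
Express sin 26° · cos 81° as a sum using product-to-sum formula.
sin 26° cos 81° = (1/2)[sin(26°+81°) + sin(26°-81°)]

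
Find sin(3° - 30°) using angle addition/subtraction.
sin(3° - 30°) = sin 3° cos 30° - cos 3° sin 30° = -0.454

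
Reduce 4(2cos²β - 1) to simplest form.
4(2cos²β - 1) = 4(cos(2β)) (using Double angle)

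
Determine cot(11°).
cot(11°) = 5.145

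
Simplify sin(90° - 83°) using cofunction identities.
sin(90° - 83°) = cos(83°)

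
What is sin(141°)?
sin(141°) = 0.6293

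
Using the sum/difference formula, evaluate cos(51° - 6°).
cos(51° - 6°) = cos 51° cos 6° + sin 51° sin 6° = √2/2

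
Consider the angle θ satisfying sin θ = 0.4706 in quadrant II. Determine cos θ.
cos θ = ±√(1 - sin²θ) = -0.8823 (negative in QII)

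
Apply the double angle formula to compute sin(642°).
sin(642°) = 2 sin 321° cos 321° = -0.9781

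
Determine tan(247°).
tan(247°) = 2.356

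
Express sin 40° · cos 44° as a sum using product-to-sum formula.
sin 40° cos 44° = (1/2)[sin(40°+44°) + sin(40°-44°)]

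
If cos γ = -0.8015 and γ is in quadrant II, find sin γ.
sin γ = 0.598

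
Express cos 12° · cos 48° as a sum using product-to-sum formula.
cos 12° cos 48° = (1/2)[cos(12°-48°) + cos(12°+48°)]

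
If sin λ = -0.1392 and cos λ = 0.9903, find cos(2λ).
cos(2λ) = cos²λ - sin²λ = 0.9613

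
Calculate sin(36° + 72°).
sin(36° + 72°) = sin 36° cos 72° + cos 36° sin 72° = 0.9511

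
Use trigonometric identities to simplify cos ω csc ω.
cos ω csc ω = cot ω (using Reciprocal + quotient)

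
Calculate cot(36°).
cot(36°) = 1.376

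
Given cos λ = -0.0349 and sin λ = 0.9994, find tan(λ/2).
tan(λ/2) = sin λ / (1 + cos λ) = 1.036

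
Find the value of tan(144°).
tan(144°) = -0.7265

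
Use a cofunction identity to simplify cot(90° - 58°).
cot(90° - 58°) = tan(58°)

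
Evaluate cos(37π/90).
cos(37π/90) = 0.2756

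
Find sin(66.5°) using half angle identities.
sin(66.5°) = √((1 - cos 133°)/2) = 0.9171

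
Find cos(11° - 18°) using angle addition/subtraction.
cos(11° - 18°) = cos 11° cos 18° + sin 11° sin 18° = 0.9925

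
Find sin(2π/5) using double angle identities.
sin(2π/5) = 2 sin π/5 cos π/5 = 0.9511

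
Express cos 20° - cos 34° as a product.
cos 20° - cos 34° = -2 sin(27°) sin(-7°)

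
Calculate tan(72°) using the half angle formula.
tan(72°) = sin 144° / (1 + cos 144°) = 3.078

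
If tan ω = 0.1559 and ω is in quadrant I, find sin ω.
sin ω = 0.154 (using tan²ω + 1 = sec²ω)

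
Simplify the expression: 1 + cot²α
1 + cot²α = csc²α (using Pythagorean identity)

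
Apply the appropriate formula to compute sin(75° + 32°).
sin(75° + 32°) = sin 75° cos 32° + cos 75° sin 32° = 0.9563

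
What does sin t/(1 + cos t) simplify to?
sin t/(1 + cos t) = tan(t/2) (using Half angle)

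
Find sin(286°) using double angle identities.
sin(286°) = 2 sin 143° cos 143° = -0.9613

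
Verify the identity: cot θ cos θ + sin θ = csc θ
LHS = cos²θ/sin θ + sin θ = (cos²θ + sin²θ)/sin θ = 1/sin θ = csc θ = RHS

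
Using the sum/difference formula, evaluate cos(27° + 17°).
cos(27° + 17°) = cos 27° cos 17° - sin 27° sin 17° = 0.7193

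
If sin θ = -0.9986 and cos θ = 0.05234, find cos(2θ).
cos(2θ) = cos²θ - sin²θ = -0.9945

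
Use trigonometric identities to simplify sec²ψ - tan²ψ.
sec²ψ - tan²ψ = 1 (using Pythagorean identity)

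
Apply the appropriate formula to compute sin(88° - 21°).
sin(88° - 21°) = sin 88° cos 21° - cos 88° sin 21° = 0.9205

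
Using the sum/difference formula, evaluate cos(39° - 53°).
cos(39° - 53°) = cos 39° cos 53° + sin 39° sin 53° = 0.9703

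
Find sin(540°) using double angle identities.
sin(540°) = 2 sin 270° cos 270° = 0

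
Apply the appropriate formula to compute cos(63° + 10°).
cos(63° + 10°) = cos 63° cos 10° - sin 63° sin 10° = 0.2924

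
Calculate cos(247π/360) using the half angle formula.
cos(247π/360) = -√((1 + cos 247π/180)/2) = -0.5519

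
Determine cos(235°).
cos(235°) = -0.5736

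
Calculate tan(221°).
tan(221°) = 0.8693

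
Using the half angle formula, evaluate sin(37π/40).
sin(37π/40) = √((1 - cos 37π/20)/2) = 0.2334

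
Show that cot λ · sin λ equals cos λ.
LHS = (cos λ/sin λ) · sin λ = cos λ = RHS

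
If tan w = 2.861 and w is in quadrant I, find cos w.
cos w = 0.33 (using tan²w + 1 = sec²w)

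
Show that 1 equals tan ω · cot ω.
RHS = (sin ω/cos ω) · (cos ω/sin ω) = 1 = LHS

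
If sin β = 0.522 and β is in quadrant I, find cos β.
cos β = 0.8529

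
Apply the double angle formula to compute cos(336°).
cos(336°) = cos²168° - sin²168° = 0.9135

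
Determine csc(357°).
csc(357°) = -19.11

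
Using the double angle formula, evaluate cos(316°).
cos(316°) = cos²158° - sin²158° = 0.7193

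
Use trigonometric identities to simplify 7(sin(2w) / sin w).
7(sin(2w) / sin w) = 7(2 cos w) (using Double angle)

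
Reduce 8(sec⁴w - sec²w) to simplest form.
8(sec⁴w - sec²w) = 8(tan⁴w + tan²w) (using Pythagorean)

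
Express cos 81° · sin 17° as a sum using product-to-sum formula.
cos 81° sin 17° = (1/2)[sin(81°+17°) - sin(81°-17°)]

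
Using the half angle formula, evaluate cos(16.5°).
cos(16.5°) = √((1 + cos 33°)/2) = 0.9588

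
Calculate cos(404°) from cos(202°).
cos(404°) = 2cos²202° - 1 = 0.7193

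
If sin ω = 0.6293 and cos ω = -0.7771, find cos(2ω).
cos(2ω) = cos²ω - sin²ω = 0.2079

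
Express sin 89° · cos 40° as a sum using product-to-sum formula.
sin 89° cos 40° = (1/2)[sin(89°+40°) + sin(89°-40°)]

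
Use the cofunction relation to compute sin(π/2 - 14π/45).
sin(π/2 - 14π/45) = cos(14π/45) = 0.5592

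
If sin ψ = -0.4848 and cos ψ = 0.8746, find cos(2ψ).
cos(2ψ) = cos²ψ - sin²ψ = 0.5299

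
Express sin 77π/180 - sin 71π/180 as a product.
sin 77π/180 - sin 71π/180 = 2 cos(37π/90) sin(π/60)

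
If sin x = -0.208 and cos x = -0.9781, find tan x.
tan x = sin x / cos x = 0.2127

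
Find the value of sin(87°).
sin(87°) = 0.9986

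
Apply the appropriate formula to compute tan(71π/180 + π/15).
tan(71π/180 + π/15) = (tan 71π/180 + tan π/15)/(1 - tan 71π/180 tan π/15) = 8.144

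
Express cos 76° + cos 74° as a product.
cos 76° + cos 74° = 2 cos(75°) cos(1°)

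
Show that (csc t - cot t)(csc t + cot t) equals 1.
LHS = csc²t - cot²t = (1 + cot²t) - cot²t = 1 = RHS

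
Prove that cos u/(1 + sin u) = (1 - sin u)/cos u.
RHS = (1 - sin u)(1 + sin u) / (cos u(1 + sin u)) = (1 - sin²u) / (cos u(1 + sin u)) = cos²u / (cos u(1 + sin u)) = cos u/(1 + sin u) = LHS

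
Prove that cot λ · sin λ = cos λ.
LHS = (cos λ/sin λ) · sin λ = cos λ = RHS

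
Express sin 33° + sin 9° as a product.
sin 33° + sin 9° = 2 sin(21°) cos(12°)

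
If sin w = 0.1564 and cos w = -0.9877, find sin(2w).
sin(2w) = 2 sin w cos w = -0.309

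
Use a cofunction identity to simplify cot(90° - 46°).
cot(90° - 46°) = tan(46°)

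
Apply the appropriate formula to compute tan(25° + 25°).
tan(25° + 25°) = (tan 25° + tan 25°)/(1 - tan 25° tan 25°) = 1.192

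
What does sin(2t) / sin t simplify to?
sin(2t) / sin t = 2 cos t (using Double angle)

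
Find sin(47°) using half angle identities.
sin(47°) = √((1 - cos 94°)/2) = 0.7314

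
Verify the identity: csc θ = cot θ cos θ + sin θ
RHS = cos²θ/sin θ + sin θ = (cos²θ + sin²θ)/sin θ = 1/sin θ = csc θ = LHS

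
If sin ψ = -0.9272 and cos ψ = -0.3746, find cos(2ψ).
cos(2ψ) = cos²ψ - sin²ψ = -0.7194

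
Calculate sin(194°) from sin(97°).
sin(194°) = 2 sin 97° cos 97° = -0.2419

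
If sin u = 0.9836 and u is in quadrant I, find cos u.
cos u = 0.1804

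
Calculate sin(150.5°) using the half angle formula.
sin(150.5°) = √((1 - cos 301°)/2) = 0.4924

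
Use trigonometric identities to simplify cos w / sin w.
cos w / sin w = cot w (using Quotient identity)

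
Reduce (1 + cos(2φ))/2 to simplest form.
(1 + cos(2φ))/2 = cos²φ (using Power reduction)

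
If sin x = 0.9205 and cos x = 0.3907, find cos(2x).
cos(2x) = cos²x - sin²x = -0.6947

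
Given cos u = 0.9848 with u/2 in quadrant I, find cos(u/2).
cos(u/2) = ±√((1 + cos u)/2); positive since u/2 ∈ QI, so cos(u/2) = 0.9962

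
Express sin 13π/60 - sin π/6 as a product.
sin 13π/60 - sin π/6 = 2 cos(23π/120) sin(π/40)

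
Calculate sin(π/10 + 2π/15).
sin(π/10 + 2π/15) = sin π/10 cos 2π/15 + cos π/10 sin 2π/15 = 0.6691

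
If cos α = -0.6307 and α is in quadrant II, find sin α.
sin α = 0.776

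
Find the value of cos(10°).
cos(10°) = 0.9848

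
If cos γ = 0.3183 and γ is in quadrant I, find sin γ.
sin γ = 0.948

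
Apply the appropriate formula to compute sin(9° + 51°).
sin(9° + 51°) = sin 9° cos 51° + cos 9° sin 51° = √3/2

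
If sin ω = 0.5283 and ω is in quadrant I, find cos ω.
cos ω = 0.8491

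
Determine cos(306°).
cos(306°) = 0.5878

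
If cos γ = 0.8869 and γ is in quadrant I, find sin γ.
sin γ = 0.462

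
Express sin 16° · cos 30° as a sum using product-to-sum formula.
sin 16° cos 30° = (1/2)[sin(16°+30°) + sin(16°-30°)]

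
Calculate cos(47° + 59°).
cos(47° + 59°) = cos 47° cos 59° - sin 47° sin 59° = -0.2756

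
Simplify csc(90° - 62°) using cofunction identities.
csc(90° - 62°) = sec(62°)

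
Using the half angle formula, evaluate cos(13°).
cos(13°) = √((1 + cos 26°)/2) = 0.9744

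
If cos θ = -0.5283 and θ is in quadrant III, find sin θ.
sin θ = -0.8491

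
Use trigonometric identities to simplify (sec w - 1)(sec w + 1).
(sec w - 1)(sec w + 1) = tan²w (using Diff. of squares)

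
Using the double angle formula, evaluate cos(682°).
cos(682°) = cos²341° - sin²341° = 0.788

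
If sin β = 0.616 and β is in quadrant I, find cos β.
cos β = 0.7877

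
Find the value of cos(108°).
cos(108°) = -0.309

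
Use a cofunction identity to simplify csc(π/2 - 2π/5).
csc(π/2 - 2π/5) = sec(2π/5)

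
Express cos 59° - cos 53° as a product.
cos 59° - cos 53° = -2 sin(56°) sin(3°)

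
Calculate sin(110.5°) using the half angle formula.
sin(110.5°) = √((1 - cos 221°)/2) = 0.9367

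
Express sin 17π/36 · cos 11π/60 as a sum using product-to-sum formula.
sin 17π/36 cos 11π/60 = (1/2)[sin(17π/36+11π/60) + sin(17π/36-11π/60)]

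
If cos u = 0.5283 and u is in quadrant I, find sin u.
sin u = 0.8491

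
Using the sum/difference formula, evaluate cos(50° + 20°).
cos(50° + 20°) = cos 50° cos 20° - sin 50° sin 20° = 0.342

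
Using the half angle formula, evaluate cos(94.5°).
cos(94.5°) = -√((1 + cos 189°)/2) = -0.07846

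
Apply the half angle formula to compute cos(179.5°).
cos(179.5°) = -√((1 + cos 359°)/2) = -1.0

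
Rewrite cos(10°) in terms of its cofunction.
cos(10°) = sin(90° - 10°) = sin(80°)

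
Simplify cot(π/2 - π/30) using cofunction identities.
cot(π/2 - π/30) = tan(π/30)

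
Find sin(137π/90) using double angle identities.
sin(137π/90) = 2 sin 137π/180 cos 137π/180 = -0.9976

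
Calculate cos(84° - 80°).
cos(84° - 80°) = cos 84° cos 80° + sin 84° sin 80° = 0.9976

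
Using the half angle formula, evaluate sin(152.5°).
sin(152.5°) = √((1 - cos 305°)/2) = 0.4617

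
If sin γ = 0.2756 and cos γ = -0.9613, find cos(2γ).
cos(2γ) = cos²γ - sin²γ = 0.8481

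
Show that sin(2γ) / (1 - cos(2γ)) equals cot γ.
LHS = 2 sin γ cos γ / (2sin²γ) = cos γ/sin γ = cot γ = RHS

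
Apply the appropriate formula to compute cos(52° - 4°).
cos(52° - 4°) = cos 52° cos 4° + sin 52° sin 4° = 0.6691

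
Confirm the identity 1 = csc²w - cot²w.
RHS = 1/sin²w - cos²w/sin²w = (1 - cos²w)/sin²w = sin²w/sin²w = 1 = LHS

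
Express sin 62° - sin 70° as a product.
sin 62° - sin 70° = 2 cos(66°) sin(-4°)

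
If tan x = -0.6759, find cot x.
cot x = 1/tan x = -1.48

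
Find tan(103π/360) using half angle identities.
tan(103π/360) = sin 103π/180 / (1 + cos 103π/180) = 1.257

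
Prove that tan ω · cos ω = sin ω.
LHS = (sin ω/cos ω) · cos ω = sin ω = RHS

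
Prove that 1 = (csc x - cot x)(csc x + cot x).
RHS = csc²x - cot²x = (1 + cot²x) - cot²x = 1 = LHS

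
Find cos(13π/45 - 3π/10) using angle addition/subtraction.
cos(13π/45 - 3π/10) = cos 13π/45 cos 3π/10 + sin 13π/45 sin 3π/10 = 0.9994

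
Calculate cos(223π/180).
cos(223π/180) = -0.7314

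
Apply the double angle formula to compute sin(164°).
sin(164°) = 2 sin 82° cos 82° = 0.2756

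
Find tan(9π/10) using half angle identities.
tan(9π/10) = sin 9π/5 / (1 + cos 9π/5) = -0.3249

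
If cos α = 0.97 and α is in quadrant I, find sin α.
sin α = 0.2431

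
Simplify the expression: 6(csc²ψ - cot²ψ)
6(csc²ψ - cot²ψ) = 6 (using Pythagorean identity)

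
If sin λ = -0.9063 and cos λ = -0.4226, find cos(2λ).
cos(2λ) = cos²λ - sin²λ = -0.6428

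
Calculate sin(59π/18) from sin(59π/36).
sin(59π/18) = 2 sin 59π/36 cos 59π/36 = -0.766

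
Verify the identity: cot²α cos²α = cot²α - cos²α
RHS = cos²α/sin²α - cos²α = cos²α(1/sin²α - 1) = cos²α · (1 - sin²α)/sin²α = cos²α · cos²α/sin²α = cos²α · cot²α = LHS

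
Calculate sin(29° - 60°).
sin(29° - 60°) = sin 29° cos 60° - cos 29° sin 60° = -0.515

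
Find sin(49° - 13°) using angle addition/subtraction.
sin(49° - 13°) = sin 49° cos 13° - cos 49° sin 13° = 0.5878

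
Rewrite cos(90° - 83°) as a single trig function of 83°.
cos(90° - 83°) = sin(83°)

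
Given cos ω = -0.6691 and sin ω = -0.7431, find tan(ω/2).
tan(ω/2) = sin ω / (1 + cos ω) = -2.246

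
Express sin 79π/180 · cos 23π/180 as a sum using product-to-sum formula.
sin 79π/180 cos 23π/180 = (1/2)[sin(79π/180+23π/180) + sin(79π/180-23π/180)]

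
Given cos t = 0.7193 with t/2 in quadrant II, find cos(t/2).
cos(t/2) = ±√((1 + cos t)/2); negative since t/2 ∈ QII, so cos(t/2) = -0.9272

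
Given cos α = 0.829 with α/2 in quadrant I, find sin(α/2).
sin(α/2) = ±√((1 - cos α)/2); positive since α/2 ∈ QI, so sin(α/2) = 0.2924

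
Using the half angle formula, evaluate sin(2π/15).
sin(2π/15) = √((1 - cos 4π/15)/2) = 0.4067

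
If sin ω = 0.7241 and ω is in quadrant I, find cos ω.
cos ω = 0.6897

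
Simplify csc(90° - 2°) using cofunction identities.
csc(90° - 2°) = sec(2°)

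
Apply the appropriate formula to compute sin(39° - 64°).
sin(39° - 64°) = sin 39° cos 64° - cos 39° sin 64° = -0.4226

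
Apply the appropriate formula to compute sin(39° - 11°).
sin(39° - 11°) = sin 39° cos 11° - cos 39° sin 11° = 0.4695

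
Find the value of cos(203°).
cos(203°) = -0.9205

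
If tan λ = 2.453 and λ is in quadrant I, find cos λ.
cos λ = 0.3775 (using tan²λ + 1 = sec²λ)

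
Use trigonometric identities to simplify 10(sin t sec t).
10(sin t sec t) = 10(tan t) (using Reciprocal + quotient)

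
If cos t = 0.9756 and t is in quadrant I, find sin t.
sin t = 0.2196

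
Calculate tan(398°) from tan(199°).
tan(398°) = 2 tan 199° / (1 - tan²199°) = 0.7813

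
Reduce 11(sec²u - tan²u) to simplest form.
11(sec²u - tan²u) = 11 (using Pythagorean identity)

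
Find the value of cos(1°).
cos(1°) = 0.9998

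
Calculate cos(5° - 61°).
cos(5° - 61°) = cos 5° cos 61° + sin 5° sin 61° = 0.5592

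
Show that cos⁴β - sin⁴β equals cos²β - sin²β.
LHS = (cos²β - sin²β)(cos²β + sin²β) = (cos²β - sin²β) · 1 = cos²β - sin²β = RHS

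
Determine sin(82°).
sin(82°) = 0.9903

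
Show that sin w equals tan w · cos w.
RHS = (sin w/cos w) · cos w = sin w = LHS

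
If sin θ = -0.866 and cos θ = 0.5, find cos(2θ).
cos(2θ) = cos²θ - sin²θ = -0.5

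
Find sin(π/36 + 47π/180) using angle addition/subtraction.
sin(π/36 + 47π/180) = sin π/36 cos 47π/180 + cos π/36 sin 47π/180 = 0.788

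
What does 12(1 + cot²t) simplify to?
12(1 + cot²t) = 12(csc²t) (using Pythagorean identity)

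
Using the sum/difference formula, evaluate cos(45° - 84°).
cos(45° - 84°) = cos 45° cos 84° + sin 45° sin 84° = 0.7771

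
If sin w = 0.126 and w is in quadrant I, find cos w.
cos w = 0.992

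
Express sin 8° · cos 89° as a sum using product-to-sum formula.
sin 8° cos 89° = (1/2)[sin(8°+89°) + sin(8°-89°)]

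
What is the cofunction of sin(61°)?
sin(61°) = cos(90° - 61°) = cos(29°)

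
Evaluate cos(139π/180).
cos(139π/180) = -0.7547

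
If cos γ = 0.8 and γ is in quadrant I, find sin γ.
sin γ = 0.6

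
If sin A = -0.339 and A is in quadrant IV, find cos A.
cos A = 0.9408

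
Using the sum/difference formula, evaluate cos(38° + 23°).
cos(38° + 23°) = cos 38° cos 23° - sin 38° sin 23° = 0.4848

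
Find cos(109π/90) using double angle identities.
cos(109π/90) = cos²109π/180 - sin²109π/180 = -0.788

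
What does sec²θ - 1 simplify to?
sec²θ - 1 = tan²θ (using Pythagorean identity)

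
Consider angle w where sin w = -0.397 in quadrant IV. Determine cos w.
cos w = √(1 - sin²w) = 0.9178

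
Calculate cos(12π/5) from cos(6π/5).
cos(12π/5) = cos²6π/5 - sin²6π/5 = 0.309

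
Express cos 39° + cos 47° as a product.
cos 39° + cos 47° = 2 cos(43°) cos(-4°)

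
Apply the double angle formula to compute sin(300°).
sin(300°) = 2 sin 150° cos 150° = -√3/2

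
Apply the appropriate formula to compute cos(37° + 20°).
cos(37° + 20°) = cos 37° cos 20° - sin 37° sin 20° = 0.5446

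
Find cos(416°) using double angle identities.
cos(416°) = cos²208° - sin²208° = 0.5592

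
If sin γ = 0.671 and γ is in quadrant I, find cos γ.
cos γ = 0.7415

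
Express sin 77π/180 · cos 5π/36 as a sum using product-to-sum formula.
sin 77π/180 cos 5π/36 = (1/2)[sin(77π/180+5π/36) + sin(77π/180-5π/36)]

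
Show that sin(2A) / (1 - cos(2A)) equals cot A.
LHS = 2 sin A cos A / (2sin²A) = cos A/sin A = cot A = RHS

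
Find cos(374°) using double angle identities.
cos(374°) = cos²187° - sin²187° = 0.9703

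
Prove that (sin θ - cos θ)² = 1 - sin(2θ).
LHS = sin²θ - 2 sin θ cos θ + cos²θ = (sin²θ + cos²θ) - 2 sin θ cos θ = 1 - sin(2θ) = RHS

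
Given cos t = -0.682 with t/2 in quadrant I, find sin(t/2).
sin(t/2) = ±√((1 - cos t)/2); positive since t/2 ∈ QI, so sin(t/2) = 0.9171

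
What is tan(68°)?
tan(68°) = 2.475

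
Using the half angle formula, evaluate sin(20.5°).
sin(20.5°) = √((1 - cos 41°)/2) = 0.3502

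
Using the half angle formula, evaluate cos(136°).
cos(136°) = -√((1 + cos 272°)/2) = -0.7193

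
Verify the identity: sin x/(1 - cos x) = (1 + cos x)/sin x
LHS = sin x(1 + cos x) / ((1 - cos x)(1 + cos x)) = sin x(1 + cos x) / (1 - cos²x) = sin x(1 + cos x) / sin²x = (1 + cos x)/sin x = RHS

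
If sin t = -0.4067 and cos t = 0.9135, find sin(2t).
sin(2t) = 2 sin t cos t = -0.743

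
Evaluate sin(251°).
sin(251°) = -0.9455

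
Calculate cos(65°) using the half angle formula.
cos(65°) = √((1 + cos 130°)/2) = 0.4226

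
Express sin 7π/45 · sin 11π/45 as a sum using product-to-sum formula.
sin 7π/45 sin 11π/45 = (1/2)[cos(7π/45-11π/45) - cos(7π/45+11π/45)]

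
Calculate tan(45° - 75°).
tan(45° - 75°) = (tan 45° - tan 75°)/(1 + tan 45° tan 75°) = -√3/3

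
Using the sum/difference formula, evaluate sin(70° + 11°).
sin(70° + 11°) = sin 70° cos 11° + cos 70° sin 11° = 0.9877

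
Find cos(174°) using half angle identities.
cos(174°) = -√((1 + cos 348°)/2) = -0.9945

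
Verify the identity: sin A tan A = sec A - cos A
RHS = 1/cos A - cos A = (1 - cos²A)/cos A = sin²A/cos A = sin A · (sin A/cos A) = sin A tan A = LHS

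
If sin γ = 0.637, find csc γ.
csc γ = 1/sin γ = 1.57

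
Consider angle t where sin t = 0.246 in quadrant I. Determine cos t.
cos t = √(1 - sin²t) = 0.9693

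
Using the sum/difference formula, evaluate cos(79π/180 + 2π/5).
cos(79π/180 + 2π/5) = cos 79π/180 cos 2π/5 - sin 79π/180 sin 2π/5 = -0.8746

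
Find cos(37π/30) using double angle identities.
cos(37π/30) = 2cos²37π/60 - 1 = -0.7431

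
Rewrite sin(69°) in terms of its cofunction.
sin(69°) = cos(90° - 69°) = cos(21°)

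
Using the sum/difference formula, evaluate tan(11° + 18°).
tan(11° + 18°) = (tan 11° + tan 18°)/(1 - tan 11° tan 18°) = 0.5543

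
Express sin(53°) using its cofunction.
sin(53°) = cos(90° - 53°) = cos(37°)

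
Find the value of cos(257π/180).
cos(257π/180) = -0.225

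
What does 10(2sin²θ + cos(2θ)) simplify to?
10(2sin²θ + cos(2θ)) = 10 (using Double angle)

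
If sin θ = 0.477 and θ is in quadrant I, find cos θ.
cos θ = 0.8789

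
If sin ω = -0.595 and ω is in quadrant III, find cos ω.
cos ω = -0.8037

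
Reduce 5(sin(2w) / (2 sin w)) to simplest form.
5(sin(2w) / (2 sin w)) = 5(cos w) (using Double angle)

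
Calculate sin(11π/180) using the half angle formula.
sin(11π/180) = √((1 - cos 11π/90)/2) = 0.1908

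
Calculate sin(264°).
sin(264°) = -0.9945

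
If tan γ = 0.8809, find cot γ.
cot γ = 1/tan γ = 1.135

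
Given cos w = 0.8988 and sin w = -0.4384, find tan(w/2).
tan(w/2) = sin w / (1 + cos w) = -0.2309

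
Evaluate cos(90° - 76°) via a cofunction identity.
cos(90° - 76°) = sin(76°) = 0.9703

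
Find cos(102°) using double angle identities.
cos(102°) = cos²51° - sin²51° = -0.2079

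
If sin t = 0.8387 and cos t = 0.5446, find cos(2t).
cos(2t) = cos²t - sin²t = -0.4068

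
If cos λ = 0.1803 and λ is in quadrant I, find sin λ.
sin λ = 0.9836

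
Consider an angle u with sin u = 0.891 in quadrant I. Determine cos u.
cos u = √(1 - sin²u) = 0.454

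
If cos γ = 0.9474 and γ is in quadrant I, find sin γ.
sin γ = 0.3201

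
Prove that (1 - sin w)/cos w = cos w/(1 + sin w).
LHS = (1 - sin w)(1 + sin w) / (cos w(1 + sin w)) = (1 - sin²w) / (cos w(1 + sin w)) = cos²w / (cos w(1 + sin w)) = cos w/(1 + sin w) = RHS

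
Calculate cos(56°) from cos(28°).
cos(56°) = cos²28° - sin²28° = 0.5592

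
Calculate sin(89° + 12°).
sin(89° + 12°) = sin 89° cos 12° + cos 89° sin 12° = 0.9816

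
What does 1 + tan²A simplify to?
1 + tan²A = sec²A (using Pythagorean identity)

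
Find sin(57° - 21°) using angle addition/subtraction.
sin(57° - 21°) = sin 57° cos 21° - cos 57° sin 21° = 0.5878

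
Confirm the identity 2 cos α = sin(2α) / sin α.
RHS = 2 sin α cos α / sin α = 2 cos α = LHS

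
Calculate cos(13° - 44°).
cos(13° - 44°) = cos 13° cos 44° + sin 13° sin 44° = 0.8572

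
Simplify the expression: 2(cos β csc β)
2(cos β csc β) = 2(cot β) (using Reciprocal + quotient)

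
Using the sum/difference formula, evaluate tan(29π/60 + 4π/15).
tan(29π/60 + 4π/15) = (tan 29π/60 + tan 4π/15)/(1 - tan 29π/60 tan 4π/15) = -1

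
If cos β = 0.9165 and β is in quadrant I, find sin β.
sin β = 0.4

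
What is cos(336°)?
cos(336°) = 0.9135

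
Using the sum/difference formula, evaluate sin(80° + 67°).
sin(80° + 67°) = sin 80° cos 67° + cos 80° sin 67° = 0.5446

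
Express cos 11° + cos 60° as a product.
cos 11° + cos 60° = 2 cos(35.5°) cos(-24.5°)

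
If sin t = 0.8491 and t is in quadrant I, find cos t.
cos t = 0.5282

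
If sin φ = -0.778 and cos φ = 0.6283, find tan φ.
tan φ = sin φ / cos φ = -1.238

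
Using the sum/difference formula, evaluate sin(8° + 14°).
sin(8° + 14°) = sin 8° cos 14° + cos 8° sin 14° = 0.3746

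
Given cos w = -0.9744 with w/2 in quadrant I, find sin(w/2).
sin(w/2) = ±√((1 - cos w)/2); positive since w/2 ∈ QI, so sin(w/2) = 0.9936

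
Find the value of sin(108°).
sin(108°) = 0.9511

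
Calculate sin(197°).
sin(197°) = -0.2924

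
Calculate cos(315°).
cos(315°) = √2/2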